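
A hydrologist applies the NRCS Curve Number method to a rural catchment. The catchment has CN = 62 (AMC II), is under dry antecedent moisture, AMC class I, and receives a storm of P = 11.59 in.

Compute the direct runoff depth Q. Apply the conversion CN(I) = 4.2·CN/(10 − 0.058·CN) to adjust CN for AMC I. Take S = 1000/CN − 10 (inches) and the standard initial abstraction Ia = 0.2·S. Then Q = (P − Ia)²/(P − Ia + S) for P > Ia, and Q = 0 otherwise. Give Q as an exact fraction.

Adjust CN=62 to AMC I: 4.2·62/(10 − 0.058·62) → (1302/5) ÷ (1601/250) = 65100/1601 ≈ 40.662
S = 1000/(65100/1601) − 10 = 9500/651 in ≈ 14.593 in
Ia = 0.2S: 0.2·14.593 = 2.919 in (exactly 1900/651)
Excess rainfall: 11.590 − 2.919 = 8.671 in; P > Ia so Q > 0
Q = (564509/65100)²/((564509/65100) + 9500/651) = (318670411081/4238010000)/(1514509/65100) = 16772126899/5189186100 in ≈ 3.232 in

Q = 16772126899/5189186100 in ≈ 3.232 in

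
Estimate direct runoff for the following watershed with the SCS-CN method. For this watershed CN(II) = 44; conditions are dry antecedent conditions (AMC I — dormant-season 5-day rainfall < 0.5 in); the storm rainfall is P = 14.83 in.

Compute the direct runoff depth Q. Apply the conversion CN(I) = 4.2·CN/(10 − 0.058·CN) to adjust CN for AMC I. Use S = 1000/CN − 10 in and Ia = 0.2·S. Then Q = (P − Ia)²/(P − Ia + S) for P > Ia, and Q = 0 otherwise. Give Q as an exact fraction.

Q = 837465721/425498700 in ≈ 1.968 in

Adjust CN=44 to AMC I: 4.2·44/(10 − 0.058·44) → (924/5) ÷ (931/125) = 3300/133 ≈ 24.812
Max retention: S = 1000/(3300/133) − 10 = 1000/33 in (≈ 30.303 in)
Initial abstraction Ia = S/5 = (1000/33)/5 = 200/33 ≈ 6.061 in
Excess rainfall: 14.830 − 6.061 = 8.769 in; P > Ia so Q > 0
Q: (28939/3300)² ÷ (128939/3300) = 837465721/425498700 in (≈ 1.968 in)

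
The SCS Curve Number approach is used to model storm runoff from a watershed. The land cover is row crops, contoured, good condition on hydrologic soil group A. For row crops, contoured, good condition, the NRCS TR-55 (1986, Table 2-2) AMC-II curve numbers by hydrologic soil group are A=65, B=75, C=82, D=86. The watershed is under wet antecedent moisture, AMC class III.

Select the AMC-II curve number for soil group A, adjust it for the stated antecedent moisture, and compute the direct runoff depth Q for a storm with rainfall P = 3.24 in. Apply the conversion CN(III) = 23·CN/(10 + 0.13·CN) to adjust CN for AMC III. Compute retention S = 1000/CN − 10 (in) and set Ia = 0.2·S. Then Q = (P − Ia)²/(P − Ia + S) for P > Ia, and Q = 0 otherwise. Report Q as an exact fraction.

NRCS table: row crops, contoured, good condition, soil group A → CN(II) = 65
Wet (AMC III): CN(III) = 23·65/(10 + 0.13·65) = 1495/(369/20) = 29900/369 ≈ 81.030
Retention S: 1000/CN − 10 with CN=81.030 → S = 700/299 ≈ 2.341 in
Initial abstraction Ia = S/5 = (700/299)/5 = 140/299 ≈ 0.468 in
Excess rainfall: 3.240 − 0.468 = 2.772 in; P > Ia so Q > 0
Q = (20719/7475)²/((20719/7475) + 700/299) = (429276961/55875625)/(38219/7475) = 429276961/285687025 in ≈ 1.503 in

Q = 429276961/285687025 in ≈ 1.503 in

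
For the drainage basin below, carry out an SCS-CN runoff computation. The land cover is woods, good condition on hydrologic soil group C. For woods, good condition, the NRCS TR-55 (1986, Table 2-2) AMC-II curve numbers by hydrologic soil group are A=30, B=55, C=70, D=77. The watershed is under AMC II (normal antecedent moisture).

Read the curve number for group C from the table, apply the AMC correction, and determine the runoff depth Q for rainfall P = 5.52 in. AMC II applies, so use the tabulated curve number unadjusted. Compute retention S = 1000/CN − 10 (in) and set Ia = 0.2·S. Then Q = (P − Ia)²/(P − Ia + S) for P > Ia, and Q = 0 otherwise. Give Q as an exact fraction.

Q = 36992/15225 in ≈ 2.430 in

NRCS table: woods, good condition, soil group C → CN(II) = 70
AMC II — tabulated CN = 70 applies directly.
Retention S: 1000/CN − 10 with CN=70.000 → S = 30/7 ≈ 4.286 in
Ia = 0.2·(30/7) = 6/7 in ≈ 0.857 in
Since P=5.520 > Ia=0.857: effective rainfall P−Ia = 816/175 in
Runoff Q = (P−Ia)²/(P−Ia+S) = (4.663)²/(4.663+4.286) = 36992/15225 ≈ 2.430 in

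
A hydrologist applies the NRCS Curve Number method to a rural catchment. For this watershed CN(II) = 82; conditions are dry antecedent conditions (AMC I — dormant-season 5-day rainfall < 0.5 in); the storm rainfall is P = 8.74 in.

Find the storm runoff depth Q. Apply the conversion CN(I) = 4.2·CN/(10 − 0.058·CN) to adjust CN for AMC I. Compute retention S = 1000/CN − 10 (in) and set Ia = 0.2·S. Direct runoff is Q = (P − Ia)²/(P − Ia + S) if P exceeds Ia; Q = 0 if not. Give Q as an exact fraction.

Q = 12192355561/2660762650 in ≈ 4.582 in

Adjust CN=82 to AMC I: 4.2·82/(10 − 0.058·82) → (1722/5) ÷ (1311/250) = 28700/437 ≈ 65.675
Max retention: S = 1000/(28700/437) − 10 = 1500/287 in (≈ 5.226 in)
Ia = 0.2·(1500/287) = 300/287 in ≈ 1.045 in
P − Ia = 8.740 − 1.045 = 110419/14350 ≈ 7.695 in (> 0, runoff occurs)
Q: (110419/14350)² ÷ (185419/14350) = 12192355561/2660762650 in (≈ 4.582 in)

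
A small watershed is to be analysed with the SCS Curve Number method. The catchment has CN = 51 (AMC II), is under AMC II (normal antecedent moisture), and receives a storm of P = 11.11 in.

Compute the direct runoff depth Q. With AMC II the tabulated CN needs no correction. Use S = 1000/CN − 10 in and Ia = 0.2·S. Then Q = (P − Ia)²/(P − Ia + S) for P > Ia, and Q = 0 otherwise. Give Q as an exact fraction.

Q = 2195953321/488891100 in ≈ 4.492 in

CN(II) = 51; AMC II needs no correction.
Max retention: S = 1000/51 − 10 = 490/51 in (≈ 9.608 in)
Ia = 0.2S: 0.2·9.608 = 1.922 in (exactly 98/51)
Since P=11.110 > Ia=1.922: effective rainfall P−Ia = 46861/5100 in
Runoff Q = (P−Ia)²/(P−Ia+S) = (9.188)²/(9.188+9.608) = 2195953321/488891100 ≈ 4.492 in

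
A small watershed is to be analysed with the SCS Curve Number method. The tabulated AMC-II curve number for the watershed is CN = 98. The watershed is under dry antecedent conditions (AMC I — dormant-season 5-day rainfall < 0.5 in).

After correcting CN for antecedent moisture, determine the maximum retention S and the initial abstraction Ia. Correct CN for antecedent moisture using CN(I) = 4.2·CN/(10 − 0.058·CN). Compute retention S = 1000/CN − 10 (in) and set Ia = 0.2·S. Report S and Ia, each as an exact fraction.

S = 500/1029 in ≈ 0.486 in; Ia = 100/1029 in ≈ 0.097 in

CN(I) from CN(II)=98: (4.2·98)/(10 − 0.058·98) = 102900/1079 ≈ 95.366
S = 1000/(102900/1079) − 10 = 500/1029 in ≈ 0.486 in
Ia = 0.2·(500/1029) = 100/1029 in ≈ 0.097 in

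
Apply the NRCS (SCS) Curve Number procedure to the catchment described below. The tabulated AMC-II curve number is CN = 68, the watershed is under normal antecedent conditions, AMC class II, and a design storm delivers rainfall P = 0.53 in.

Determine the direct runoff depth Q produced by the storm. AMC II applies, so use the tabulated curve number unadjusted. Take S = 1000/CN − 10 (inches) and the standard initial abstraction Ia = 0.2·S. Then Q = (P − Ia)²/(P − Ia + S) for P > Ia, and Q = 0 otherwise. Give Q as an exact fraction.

Q = 0 in ≈ 0.000 in

AMC II — tabulated CN = 68 applies directly.
Retention S: 1000/CN − 10 with CN=68.000 → S = 80/17 ≈ 4.706 in
Initial abstraction Ia = S/5 = (80/17)/5 = 16/17 ≈ 0.941 in
P = 0.530 ≤ Ia = 0.941 in: entire storm abstracted, Q = 0.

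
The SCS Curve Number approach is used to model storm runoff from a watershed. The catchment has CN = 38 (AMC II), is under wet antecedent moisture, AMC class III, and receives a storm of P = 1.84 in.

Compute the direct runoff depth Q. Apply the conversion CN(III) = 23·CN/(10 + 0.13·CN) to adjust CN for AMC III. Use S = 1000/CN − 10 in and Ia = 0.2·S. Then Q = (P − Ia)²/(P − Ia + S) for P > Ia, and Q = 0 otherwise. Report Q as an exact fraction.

Wet (AMC III): CN(III) = 23·38/(10 + 0.13·38) = 874/(747/50) = 43700/747 ≈ 58.501
Max retention: S = 1000/(43700/747) − 10 = 3100/437 in (≈ 7.094 in)
Ia = 0.2·(3100/437) = 620/437 in ≈ 1.419 in
Since P=1.840 > Ia=1.419: effective rainfall P−Ia = 4602/10925 in
Runoff Q = (P−Ia)²/(P−Ia+S) = (0.421)²/(0.421+7.094) = 10589202/448482175 ≈ 0.024 in

Q = 10589202/448482175 in ≈ 0.024 in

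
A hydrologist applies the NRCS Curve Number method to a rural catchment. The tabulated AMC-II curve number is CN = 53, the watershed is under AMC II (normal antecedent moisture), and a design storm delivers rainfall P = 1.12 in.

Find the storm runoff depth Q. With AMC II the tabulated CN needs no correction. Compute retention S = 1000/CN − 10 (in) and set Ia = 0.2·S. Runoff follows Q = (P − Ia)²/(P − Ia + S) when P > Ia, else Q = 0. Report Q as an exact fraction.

Average conditions: CN = 53 (no AMC adjustment).
Retention S: 1000/CN − 10 with CN=53.000 → S = 470/53 ≈ 8.868 in
Ia = 0.2S: 0.2·8.868 = 1.774 in (exactly 94/53)
P = 1.120 ≤ Ia = 1.774 in: entire storm abstracted, Q = 0.

Q = 0 in ≈ 0.000 in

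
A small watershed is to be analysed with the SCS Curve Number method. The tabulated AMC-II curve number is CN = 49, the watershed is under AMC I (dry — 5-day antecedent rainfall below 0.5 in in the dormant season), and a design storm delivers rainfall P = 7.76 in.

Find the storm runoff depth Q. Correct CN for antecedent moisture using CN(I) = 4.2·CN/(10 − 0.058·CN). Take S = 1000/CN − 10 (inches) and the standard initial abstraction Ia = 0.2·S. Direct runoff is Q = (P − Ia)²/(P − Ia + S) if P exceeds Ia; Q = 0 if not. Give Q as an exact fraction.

Q = 289008882/1014173825 in ≈ 0.285 in

Dry (AMC I): CN(I) = 4.2·49/(10 − 0.058·49) = (1029/5)/(3579/500) = 34300/1193 ≈ 28.751
Retention S: 1000/CN − 10 with CN=28.751 → S = 8500/343 ≈ 24.781 in
Ia = 0.2S: 0.2·24.781 = 4.956 in (exactly 1700/343)
Since P=7.760 > Ia=4.956: effective rainfall P−Ia = 24042/8575 in
Runoff Q = (P−Ia)²/(P−Ia+S) = (2.804)²/(2.804+24.781) = 289008882/1014173825 ≈ 0.285 in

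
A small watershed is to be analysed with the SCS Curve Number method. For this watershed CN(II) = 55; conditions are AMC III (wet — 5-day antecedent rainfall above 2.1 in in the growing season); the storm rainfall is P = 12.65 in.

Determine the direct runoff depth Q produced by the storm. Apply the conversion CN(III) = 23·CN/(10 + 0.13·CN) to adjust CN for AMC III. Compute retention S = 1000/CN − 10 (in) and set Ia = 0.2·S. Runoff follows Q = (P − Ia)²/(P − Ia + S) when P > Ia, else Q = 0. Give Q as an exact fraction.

Adjust CN=55 to AMC III: 23·55/(10 + 0.13·55) → 1265 ÷ (343/20) = 25300/343 ≈ 73.761
Retention S: 1000/CN − 10 with CN=73.761 → S = 900/253 ≈ 3.557 in
Ia = 0.2S: 0.2·3.557 = 0.711 in (exactly 180/253)
Excess rainfall: 12.650 − 0.711 = 11.939 in; P > Ia so Q > 0
Runoff Q = (P−Ia)²/(P−Ia+S) = (11.939)²/(11.939+3.557) = 3649247281/396749540 ≈ 9.198 in

Q = 3649247281/396749540 in ≈ 9.198 in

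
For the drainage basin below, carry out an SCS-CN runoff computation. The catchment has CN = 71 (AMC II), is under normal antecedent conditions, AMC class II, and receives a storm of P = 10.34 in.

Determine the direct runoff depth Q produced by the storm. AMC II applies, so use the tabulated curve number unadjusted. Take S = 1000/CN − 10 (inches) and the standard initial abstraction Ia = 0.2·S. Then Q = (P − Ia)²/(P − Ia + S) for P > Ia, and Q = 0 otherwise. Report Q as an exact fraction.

AMC II — tabulated CN = 71 applies directly.
S = 1000/71 − 10 = 290/71 in ≈ 4.085 in
Ia = 0.2S: 0.2·4.085 = 0.817 in (exactly 58/71)
P − Ia = 10.340 − 0.817 = 33807/3550 ≈ 9.523 in (> 0, runoff occurs)
Runoff Q = (P−Ia)²/(P−Ia+S) = (9.523)²/(9.523+4.085) = 1142913249/171489850 ≈ 6.665 in

Q = 1142913249/171489850 in ≈ 6.665 in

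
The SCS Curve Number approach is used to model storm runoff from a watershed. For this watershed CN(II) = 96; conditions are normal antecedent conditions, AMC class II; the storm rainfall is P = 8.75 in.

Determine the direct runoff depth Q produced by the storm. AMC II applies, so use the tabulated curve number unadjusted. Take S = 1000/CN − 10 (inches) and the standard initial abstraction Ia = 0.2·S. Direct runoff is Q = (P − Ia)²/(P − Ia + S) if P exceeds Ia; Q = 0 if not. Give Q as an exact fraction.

AMC II — tabulated CN = 96 applies directly.
Retention S: 1000/CN − 10 with CN=96.000 → S = 5/12 ≈ 0.417 in
Ia = 0.2S: 0.2·0.417 = 0.083 in (exactly 1/12)
P − Ia = 8.750 − 0.083 = 26/3 ≈ 8.667 in (> 0, runoff occurs)
Runoff Q = (P−Ia)²/(P−Ia+S) = (8.667)²/(8.667+0.417) = 2704/327 ≈ 8.269 in

Q = 2704/327 in ≈ 8.269 in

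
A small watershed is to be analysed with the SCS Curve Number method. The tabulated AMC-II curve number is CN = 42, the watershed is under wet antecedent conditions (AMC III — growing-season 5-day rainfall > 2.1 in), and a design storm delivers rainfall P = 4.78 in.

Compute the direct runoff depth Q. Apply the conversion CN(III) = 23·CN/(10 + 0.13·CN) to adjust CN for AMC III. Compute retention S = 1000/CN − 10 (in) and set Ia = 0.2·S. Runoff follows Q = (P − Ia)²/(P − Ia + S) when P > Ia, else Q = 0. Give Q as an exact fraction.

CN(III) from CN(II)=42: (23·42)/(10 + 0.13·42) = 48300/773 ≈ 62.484
Retention S: 1000/CN − 10 with CN=62.484 → S = 2900/483 ≈ 6.004 in
Initial abstraction Ia = S/5 = (2900/483)/5 = 580/483 ≈ 1.201 in
Excess rainfall: 4.780 − 1.201 = 3.579 in; P > Ia so Q > 0
Runoff Q = (P−Ia)²/(P−Ia+S) = (3.579)²/(3.579+6.004) = 7471354969/5589203550 ≈ 1.337 in

Q = 7471354969/5589203550 in ≈ 1.337 in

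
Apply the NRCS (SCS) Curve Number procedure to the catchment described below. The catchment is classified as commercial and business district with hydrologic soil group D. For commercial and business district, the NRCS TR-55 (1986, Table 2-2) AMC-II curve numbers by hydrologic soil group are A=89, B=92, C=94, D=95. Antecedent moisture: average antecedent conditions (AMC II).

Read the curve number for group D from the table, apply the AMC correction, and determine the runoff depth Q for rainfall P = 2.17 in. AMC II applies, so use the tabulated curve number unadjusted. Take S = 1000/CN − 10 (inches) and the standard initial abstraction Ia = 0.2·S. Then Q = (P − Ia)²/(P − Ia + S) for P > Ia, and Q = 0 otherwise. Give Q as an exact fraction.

Q = 15389929/9353700 in ≈ 1.645 in

NRCS table: commercial and business district, soil group D → CN(II) = 95
CN(II) = 95; AMC II needs no correction.
Retention S: 1000/CN − 10 with CN=95.000 → S = 10/19 ≈ 0.526 in
Ia = 0.2S: 0.2·0.526 = 0.105 in (exactly 2/19)
Since P=2.170 > Ia=0.105: effective rainfall P−Ia = 3923/1900 in
Q: (3923/1900)² ÷ (4923/1900) = 15389929/9353700 in (≈ 1.645 in)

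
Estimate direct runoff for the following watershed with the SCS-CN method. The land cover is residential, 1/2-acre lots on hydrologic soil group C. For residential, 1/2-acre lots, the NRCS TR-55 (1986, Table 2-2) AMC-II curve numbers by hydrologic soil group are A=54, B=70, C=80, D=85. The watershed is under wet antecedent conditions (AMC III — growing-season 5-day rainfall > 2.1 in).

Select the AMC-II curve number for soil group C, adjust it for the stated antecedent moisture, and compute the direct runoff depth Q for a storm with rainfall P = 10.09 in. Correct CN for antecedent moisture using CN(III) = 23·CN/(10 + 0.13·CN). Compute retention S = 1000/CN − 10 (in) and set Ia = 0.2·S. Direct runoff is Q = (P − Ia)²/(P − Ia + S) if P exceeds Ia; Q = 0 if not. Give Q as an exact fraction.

NRCS table: residential, 1/2-acre lots, soil group C → CN(II) = 80
Wet (AMC III): CN(III) = 23·80/(10 + 0.13·80) = 1840/(102/5) = 4600/51 ≈ 90.196
S = 1000/(4600/51) − 10 = 25/23 in ≈ 1.087 in
Initial abstraction Ia = S/5 = (25/23)/5 = 5/23 ≈ 0.217 in
Excess rainfall: 10.090 − 0.217 = 9.873 in; P > Ia so Q > 0
Runoff Q = (P−Ia)²/(P−Ia+S) = (9.873)²/(9.873+1.087) = 515607849/57976100 ≈ 8.893 in

Q = 515607849/57976100 in ≈ 8.893 in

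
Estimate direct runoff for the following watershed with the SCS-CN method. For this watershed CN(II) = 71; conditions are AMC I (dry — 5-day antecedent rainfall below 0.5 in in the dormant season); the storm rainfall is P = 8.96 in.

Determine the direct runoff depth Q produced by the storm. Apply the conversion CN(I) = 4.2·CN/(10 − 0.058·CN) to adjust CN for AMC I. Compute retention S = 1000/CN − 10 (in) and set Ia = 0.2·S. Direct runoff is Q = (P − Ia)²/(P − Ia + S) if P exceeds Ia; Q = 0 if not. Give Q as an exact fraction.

Q = 4273367641/1453687725 in ≈ 2.940 in

Adjust CN=71 to AMC I: 4.2·71/(10 − 0.058·71) → (1491/5) ÷ (2941/500) = 149100/2941 ≈ 50.697
Retention S: 1000/CN − 10 with CN=50.697 → S = 14500/1491 ≈ 9.725 in
Ia = 0.2S: 0.2·9.725 = 1.945 in (exactly 2900/1491)
Excess rainfall: 8.960 − 1.945 = 7.015 in; P > Ia so Q > 0
Runoff Q = (P−Ia)²/(P−Ia+S) = (7.015)²/(7.015+9.725) = 4273367641/1453687725 ≈ 2.940 in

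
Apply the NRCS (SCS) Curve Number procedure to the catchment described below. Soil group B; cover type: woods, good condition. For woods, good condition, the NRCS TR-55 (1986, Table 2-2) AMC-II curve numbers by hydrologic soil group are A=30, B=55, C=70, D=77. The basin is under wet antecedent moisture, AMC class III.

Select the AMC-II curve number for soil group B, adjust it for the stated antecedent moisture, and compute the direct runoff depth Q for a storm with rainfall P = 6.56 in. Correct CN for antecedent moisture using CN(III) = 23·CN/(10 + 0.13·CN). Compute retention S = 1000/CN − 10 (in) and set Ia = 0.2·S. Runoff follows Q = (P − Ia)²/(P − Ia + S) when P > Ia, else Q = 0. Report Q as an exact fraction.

NRCS table: woods, good condition, soil group B → CN(II) = 55
Adjust CN=55 to AMC III: 23·55/(10 + 0.13·55) → 1265 ÷ (343/20) = 25300/343 ≈ 73.761
Retention S: 1000/CN − 10 with CN=73.761 → S = 900/253 ≈ 3.557 in
Ia = 0.2·(900/253) = 180/253 in ≈ 0.711 in
P − Ia = 6.560 − 0.711 = 36992/6325 ≈ 5.849 in (> 0, runoff occurs)
Q = (36992/6325)²/((36992/6325) + 900/253) = (1368408064/40005625)/(59492/6325) = 342102016/94071725 in ≈ 3.637 in

Q = 342102016/94071725 in ≈ 3.637 in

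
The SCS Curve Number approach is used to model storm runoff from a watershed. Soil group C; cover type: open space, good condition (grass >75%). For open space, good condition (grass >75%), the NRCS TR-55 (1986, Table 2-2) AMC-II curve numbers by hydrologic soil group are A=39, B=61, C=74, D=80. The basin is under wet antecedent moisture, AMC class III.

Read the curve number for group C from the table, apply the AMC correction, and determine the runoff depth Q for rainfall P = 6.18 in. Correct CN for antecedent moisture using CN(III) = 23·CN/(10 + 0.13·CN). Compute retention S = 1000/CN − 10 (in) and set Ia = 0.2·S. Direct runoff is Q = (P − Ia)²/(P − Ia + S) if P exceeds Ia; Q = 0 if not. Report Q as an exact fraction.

Q = 62479501681/13401505450 in ≈ 4.662 in

NRCS table: open space, good condition (grass >75%), soil group C → CN(II) = 74
Wet (AMC III): CN(III) = 23·74/(10 + 0.13·74) = 1702/(981/50) = 85100/981 ≈ 86.748
Max retention: S = 1000/(85100/981) − 10 = 1300/851 in (≈ 1.528 in)
Ia = 0.2S: 0.2·1.528 = 0.306 in (exactly 260/851)
Excess rainfall: 6.180 − 0.306 = 5.874 in; P > Ia so Q > 0
Runoff Q = (P−Ia)²/(P−Ia+S) = (5.874)²/(5.874+1.528) = 62479501681/13401505450 ≈ 4.662 in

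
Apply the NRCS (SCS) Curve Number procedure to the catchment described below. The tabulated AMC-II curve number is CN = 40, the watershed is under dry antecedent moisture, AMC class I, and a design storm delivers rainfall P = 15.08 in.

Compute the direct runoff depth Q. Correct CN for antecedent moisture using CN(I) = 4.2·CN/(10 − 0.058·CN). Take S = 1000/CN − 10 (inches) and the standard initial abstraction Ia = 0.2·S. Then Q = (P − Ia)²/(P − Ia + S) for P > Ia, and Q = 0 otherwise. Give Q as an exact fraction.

CN(I) from CN(II)=40: (4.2·40)/(10 − 0.058·40) = 175/8 ≈ 21.875
S = 1000/(175/8) − 10 = 250/7 in ≈ 35.714 in
Ia = 0.2·(250/7) = 50/7 in ≈ 7.143 in
Excess rainfall: 15.080 − 7.143 = 7.937 in; P > Ia so Q > 0
Q = (1389/175)²/((1389/175) + 250/7) = (1929321/30625)/(7639/175) = 1929321/1336825 in ≈ 1.443 in

Q = 1929321/1336825 in ≈ 1.443 in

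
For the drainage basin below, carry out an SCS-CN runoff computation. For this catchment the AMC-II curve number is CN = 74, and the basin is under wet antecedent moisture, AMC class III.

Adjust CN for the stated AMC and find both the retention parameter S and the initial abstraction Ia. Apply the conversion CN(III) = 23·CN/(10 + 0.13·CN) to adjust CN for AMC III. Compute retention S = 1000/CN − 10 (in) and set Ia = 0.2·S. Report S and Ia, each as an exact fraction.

S = 1300/851 in ≈ 1.528 in; Ia = 260/851 in ≈ 0.306 in

Wet (AMC III): CN(III) = 23·74/(10 + 0.13·74) = 1702/(981/50) = 85100/981 ≈ 86.748
Max retention: S = 1000/(85100/981) − 10 = 1300/851 in (≈ 1.528 in)
Initial abstraction Ia = S/5 = (1300/851)/5 = 260/851 ≈ 0.306 in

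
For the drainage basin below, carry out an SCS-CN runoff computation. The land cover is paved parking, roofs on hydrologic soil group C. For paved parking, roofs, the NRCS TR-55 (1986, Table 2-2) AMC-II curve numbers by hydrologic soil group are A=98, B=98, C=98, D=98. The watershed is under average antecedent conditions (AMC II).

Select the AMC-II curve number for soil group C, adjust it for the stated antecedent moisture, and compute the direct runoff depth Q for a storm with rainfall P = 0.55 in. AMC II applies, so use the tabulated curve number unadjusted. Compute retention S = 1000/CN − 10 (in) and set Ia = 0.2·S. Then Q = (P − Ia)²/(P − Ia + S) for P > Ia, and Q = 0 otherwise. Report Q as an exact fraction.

NRCS table: paved parking, roofs, soil group C → CN(II) = 98
CN(II) = 98; AMC II needs no correction.
S = 1000/98 − 10 = 10/49 in ≈ 0.204 in
Ia = 0.2S: 0.2·0.204 = 0.041 in (exactly 2/49)
P − Ia = 0.550 − 0.041 = 499/980 ≈ 0.509 in (> 0, runoff occurs)
Runoff Q = (P−Ia)²/(P−Ia+S) = (0.509)²/(0.509+0.204) = 249001/685020 ≈ 0.363 in

Q = 249001/685020 in ≈ 0.363 in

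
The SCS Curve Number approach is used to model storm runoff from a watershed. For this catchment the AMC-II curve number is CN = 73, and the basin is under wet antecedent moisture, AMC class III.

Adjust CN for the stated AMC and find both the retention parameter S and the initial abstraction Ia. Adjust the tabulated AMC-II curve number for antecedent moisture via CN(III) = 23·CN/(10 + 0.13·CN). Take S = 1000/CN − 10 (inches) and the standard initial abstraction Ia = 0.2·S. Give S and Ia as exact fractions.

Adjust CN=73 to AMC III: 23·73/(10 + 0.13·73) → 1679 ÷ (1949/100) = 167900/1949 ≈ 86.147
Max retention: S = 1000/(167900/1949) − 10 = 2700/1679 in (≈ 1.608 in)
Initial abstraction Ia = S/5 = (2700/1679)/5 = 540/1679 ≈ 0.322 in

S = 2700/1679 in ≈ 1.608 in; Ia = 540/1679 in ≈ 0.322 in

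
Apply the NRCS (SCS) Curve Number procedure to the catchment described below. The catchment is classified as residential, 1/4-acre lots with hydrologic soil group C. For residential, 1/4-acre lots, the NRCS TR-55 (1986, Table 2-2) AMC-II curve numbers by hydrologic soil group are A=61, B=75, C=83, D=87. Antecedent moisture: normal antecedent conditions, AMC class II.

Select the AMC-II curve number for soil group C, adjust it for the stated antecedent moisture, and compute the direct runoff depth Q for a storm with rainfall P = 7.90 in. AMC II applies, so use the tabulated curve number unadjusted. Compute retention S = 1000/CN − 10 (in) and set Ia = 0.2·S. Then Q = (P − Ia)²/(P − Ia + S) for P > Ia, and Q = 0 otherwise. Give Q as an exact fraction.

NRCS table: residential, 1/4-acre lots, soil group C → CN(II) = 83
AMC II — tabulated CN = 83 applies directly.
Max retention: S = 1000/83 − 10 = 170/83 in (≈ 2.048 in)
Initial abstraction Ia = S/5 = (170/83)/5 = 34/83 ≈ 0.410 in
Excess rainfall: 7.900 − 0.410 = 7.490 in; P > Ia so Q > 0
Q: (6217/830)² ÷ (7917/830) = 38651089/6571110 in (≈ 5.882 in)

Q = 38651089/6571110 in ≈ 5.882 in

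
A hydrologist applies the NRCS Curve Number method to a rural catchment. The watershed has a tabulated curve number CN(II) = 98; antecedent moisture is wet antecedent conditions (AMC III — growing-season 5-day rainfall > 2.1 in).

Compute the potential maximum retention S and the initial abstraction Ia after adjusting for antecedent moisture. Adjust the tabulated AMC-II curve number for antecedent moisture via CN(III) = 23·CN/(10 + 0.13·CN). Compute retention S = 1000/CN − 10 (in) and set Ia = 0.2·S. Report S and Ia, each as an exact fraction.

CN(III) from CN(II)=98: (23·98)/(10 + 0.13·98) = 112700/1137 ≈ 99.120
Max retention: S = 1000/(112700/1137) − 10 = 100/1127 in (≈ 0.089 in)
Ia = 0.2·(100/1127) = 20/1127 in ≈ 0.018 in

S = 100/1127 in ≈ 0.089 in; Ia = 20/1127 in ≈ 0.018 in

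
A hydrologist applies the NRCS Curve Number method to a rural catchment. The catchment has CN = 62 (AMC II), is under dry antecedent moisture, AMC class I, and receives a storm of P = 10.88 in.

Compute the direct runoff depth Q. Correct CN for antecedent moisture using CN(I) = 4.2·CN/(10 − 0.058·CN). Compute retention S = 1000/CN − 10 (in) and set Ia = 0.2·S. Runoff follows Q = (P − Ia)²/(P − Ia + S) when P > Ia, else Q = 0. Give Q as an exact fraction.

Q = 1049306449/373381050 in ≈ 2.810 in

Dry (AMC I): CN(I) = 4.2·62/(10 − 0.058·62) = (1302/5)/(1601/250) = 65100/1601 ≈ 40.662
S = 1000/(65100/1601) − 10 = 9500/651 in ≈ 14.593 in
Ia = 0.2S: 0.2·14.593 = 2.919 in (exactly 1900/651)
Excess rainfall: 10.880 − 2.919 = 7.961 in; P > Ia so Q > 0
Q = (129572/16275)²/((129572/16275) + 9500/651) = (16788903184/264875625)/(367072/16275) = 1049306449/373381050 in ≈ 2.810 in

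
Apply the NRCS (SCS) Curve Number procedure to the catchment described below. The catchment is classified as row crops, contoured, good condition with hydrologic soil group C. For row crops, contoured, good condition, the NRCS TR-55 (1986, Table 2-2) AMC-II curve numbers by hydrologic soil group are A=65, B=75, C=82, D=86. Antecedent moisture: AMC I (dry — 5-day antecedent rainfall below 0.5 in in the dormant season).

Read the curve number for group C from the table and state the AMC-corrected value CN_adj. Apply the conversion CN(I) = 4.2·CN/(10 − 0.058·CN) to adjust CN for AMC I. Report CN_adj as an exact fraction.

NRCS table: row crops, contoured, good condition, soil group C → CN(II) = 82
Adjust CN=82 to AMC I: 4.2·82/(10 − 0.058·82) → (1722/5) ÷ (1311/250) = 28700/437 ≈ 65.675

CN_adj = 28700/437 ≈ 65.675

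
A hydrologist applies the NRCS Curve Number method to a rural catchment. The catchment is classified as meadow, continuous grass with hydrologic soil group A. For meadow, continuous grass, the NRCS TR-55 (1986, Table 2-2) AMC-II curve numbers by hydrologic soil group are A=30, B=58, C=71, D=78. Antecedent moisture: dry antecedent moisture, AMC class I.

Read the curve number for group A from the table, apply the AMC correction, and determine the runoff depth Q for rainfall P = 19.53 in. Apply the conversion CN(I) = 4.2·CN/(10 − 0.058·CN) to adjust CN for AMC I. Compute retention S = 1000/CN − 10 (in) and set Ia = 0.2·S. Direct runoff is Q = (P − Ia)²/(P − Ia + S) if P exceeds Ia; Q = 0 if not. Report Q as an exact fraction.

NRCS table: meadow, continuous grass, soil group A → CN(II) = 30
CN(I) from CN(II)=30: (4.2·30)/(10 − 0.058·30) = 900/59 ≈ 15.254
Max retention: S = 1000/(900/59) − 10 = 500/9 in (≈ 55.556 in)
Ia = 0.2·(500/9) = 100/9 in ≈ 11.111 in
P − Ia = 19.530 − 11.111 = 7577/900 ≈ 8.419 in (> 0, runoff occurs)
Q: (7577/900)² ÷ (57577/900) = 57410929/51819300 in (≈ 1.108 in)

Q = 57410929/51819300 in ≈ 1.108 in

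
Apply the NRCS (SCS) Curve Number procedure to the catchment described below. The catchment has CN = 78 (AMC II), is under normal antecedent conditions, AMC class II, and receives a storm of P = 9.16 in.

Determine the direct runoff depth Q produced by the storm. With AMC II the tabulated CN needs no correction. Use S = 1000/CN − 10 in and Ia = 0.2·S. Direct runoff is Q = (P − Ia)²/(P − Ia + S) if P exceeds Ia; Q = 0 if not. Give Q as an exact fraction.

Q = 70241161/10852725 in ≈ 6.472 in

CN(II) = 78; AMC II needs no correction.
S = 1000/78 − 10 = 110/39 in ≈ 2.821 in
Ia = 0.2S: 0.2·2.821 = 0.564 in (exactly 22/39)
Excess rainfall: 9.160 − 0.564 = 8.596 in; P > Ia so Q > 0
Q = (8381/975)²/((8381/975) + 110/39) = (70241161/950625)/(11131/975) = 70241161/10852725 in ≈ 6.472 in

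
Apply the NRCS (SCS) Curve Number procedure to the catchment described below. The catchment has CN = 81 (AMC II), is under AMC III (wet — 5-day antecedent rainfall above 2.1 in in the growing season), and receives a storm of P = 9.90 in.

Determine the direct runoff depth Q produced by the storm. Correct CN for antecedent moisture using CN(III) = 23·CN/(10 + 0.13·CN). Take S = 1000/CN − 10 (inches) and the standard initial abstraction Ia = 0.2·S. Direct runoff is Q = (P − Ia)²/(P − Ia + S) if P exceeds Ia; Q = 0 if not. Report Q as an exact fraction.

Adjust CN=81 to AMC III: 23·81/(10 + 0.13·81) → 1863 ÷ (2053/100) = 186300/2053 ≈ 90.745
Retention S: 1000/CN − 10 with CN=90.745 → S = 1900/1863 ≈ 1.020 in
Initial abstraction Ia = S/5 = (1900/1863)/5 = 380/1863 ≈ 0.204 in
P − Ia = 9.900 − 0.204 = 180637/18630 ≈ 9.696 in (> 0, runoff occurs)
Q = (180637/18630)²/((180637/18630) + 1900/1863) = (32629725769/347076900)/(199637/18630) = 32629725769/3719237310 in ≈ 8.773 in

Q = 32629725769/3719237310 in ≈ 8.773 in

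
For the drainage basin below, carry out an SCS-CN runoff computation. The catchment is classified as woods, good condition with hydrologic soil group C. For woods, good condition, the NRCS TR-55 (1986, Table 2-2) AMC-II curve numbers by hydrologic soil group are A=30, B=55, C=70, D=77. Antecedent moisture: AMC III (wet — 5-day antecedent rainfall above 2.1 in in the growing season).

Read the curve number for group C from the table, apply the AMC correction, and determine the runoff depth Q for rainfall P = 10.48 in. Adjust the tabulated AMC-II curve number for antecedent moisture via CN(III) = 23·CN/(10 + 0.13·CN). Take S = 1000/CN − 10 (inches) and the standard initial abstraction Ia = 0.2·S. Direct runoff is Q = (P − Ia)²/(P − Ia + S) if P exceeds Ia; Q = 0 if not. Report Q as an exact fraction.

NRCS table: woods, good condition, soil group C → CN(II) = 70
Adjust CN=70 to AMC III: 23·70/(10 + 0.13·70) → 1610 ÷ (191/10) = 16100/191 ≈ 84.293
Retention S: 1000/CN − 10 with CN=84.293 → S = 300/161 ≈ 1.863 in
Initial abstraction Ia = S/5 = (300/161)/5 = 60/161 ≈ 0.373 in
Since P=10.480 > Ia=0.373: effective rainfall P−Ia = 40682/4025 in
Q: (40682/4025)² ÷ (48182/4025) = 827512562/96966275 in (≈ 8.534 in)

Q = 827512562/96966275 in ≈ 8.534 in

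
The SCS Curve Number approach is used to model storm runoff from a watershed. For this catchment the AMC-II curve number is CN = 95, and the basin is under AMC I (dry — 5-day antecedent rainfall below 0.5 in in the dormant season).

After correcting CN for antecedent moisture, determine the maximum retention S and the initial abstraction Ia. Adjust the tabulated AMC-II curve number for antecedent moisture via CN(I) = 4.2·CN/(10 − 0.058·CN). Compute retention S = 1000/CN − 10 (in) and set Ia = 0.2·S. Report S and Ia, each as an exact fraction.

S = 500/399 in ≈ 1.253 in; Ia = 100/399 in ≈ 0.251 in

Adjust CN=95 to AMC I: 4.2·95/(10 − 0.058·95) → 399 ÷ (449/100) = 39900/449 ≈ 88.864
Max retention: S = 1000/(39900/449) − 10 = 500/399 in (≈ 1.253 in)
Initial abstraction Ia = S/5 = (500/399)/5 = 100/399 ≈ 0.251 in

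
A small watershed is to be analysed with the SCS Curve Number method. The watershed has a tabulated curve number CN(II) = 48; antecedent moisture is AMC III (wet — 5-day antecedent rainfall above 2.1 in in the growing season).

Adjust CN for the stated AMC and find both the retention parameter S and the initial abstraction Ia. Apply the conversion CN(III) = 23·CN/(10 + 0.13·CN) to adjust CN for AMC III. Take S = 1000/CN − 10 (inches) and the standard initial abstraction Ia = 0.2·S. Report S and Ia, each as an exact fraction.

CN(III) from CN(II)=48: (23·48)/(10 + 0.13·48) = 13800/203 ≈ 67.980
S = 1000/(13800/203) − 10 = 325/69 in ≈ 4.710 in
Initial abstraction Ia = S/5 = (325/69)/5 = 65/69 ≈ 0.942 in

S = 325/69 in ≈ 4.710 in; Ia = 65/69 in ≈ 0.942 in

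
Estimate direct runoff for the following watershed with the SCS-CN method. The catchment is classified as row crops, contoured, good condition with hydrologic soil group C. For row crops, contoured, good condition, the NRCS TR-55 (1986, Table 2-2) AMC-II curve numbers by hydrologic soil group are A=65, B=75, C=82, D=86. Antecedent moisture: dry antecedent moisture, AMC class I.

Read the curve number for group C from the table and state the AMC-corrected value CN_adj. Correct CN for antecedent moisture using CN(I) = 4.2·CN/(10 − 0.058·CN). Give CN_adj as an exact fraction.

CN_adj = 28700/437 ≈ 65.675

NRCS table: row crops, contoured, good condition, soil group C → CN(II) = 82
Adjust CN=82 to AMC I: 4.2·82/(10 − 0.058·82) → (1722/5) ÷ (1311/250) = 28700/437 ≈ 65.675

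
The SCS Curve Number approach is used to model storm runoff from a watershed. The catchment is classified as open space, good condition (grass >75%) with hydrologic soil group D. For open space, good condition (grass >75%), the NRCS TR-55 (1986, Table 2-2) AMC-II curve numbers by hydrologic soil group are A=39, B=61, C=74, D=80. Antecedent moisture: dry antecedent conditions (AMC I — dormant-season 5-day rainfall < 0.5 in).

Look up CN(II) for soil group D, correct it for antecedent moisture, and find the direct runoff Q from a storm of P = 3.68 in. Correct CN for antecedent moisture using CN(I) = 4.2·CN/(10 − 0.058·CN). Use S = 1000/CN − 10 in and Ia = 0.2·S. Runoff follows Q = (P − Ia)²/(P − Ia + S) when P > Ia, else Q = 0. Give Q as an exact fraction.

NRCS table: open space, good condition (grass >75%), soil group D → CN(II) = 80
Adjust CN=80 to AMC I: 4.2·80/(10 − 0.058·80) → 336 ÷ (134/25) = 4200/67 ≈ 62.687
S = 1000/(4200/67) − 10 = 125/21 in ≈ 5.952 in
Ia = 0.2·(125/21) = 25/21 in ≈ 1.190 in
P − Ia = 3.680 − 1.190 = 1307/525 ≈ 2.490 in (> 0, runoff occurs)
Q = (1307/525)²/((1307/525) + 125/21) = (1708249/275625)/(4432/525) = 1708249/2326800 in ≈ 0.734 in

Q = 1708249/2326800 in ≈ 0.734 in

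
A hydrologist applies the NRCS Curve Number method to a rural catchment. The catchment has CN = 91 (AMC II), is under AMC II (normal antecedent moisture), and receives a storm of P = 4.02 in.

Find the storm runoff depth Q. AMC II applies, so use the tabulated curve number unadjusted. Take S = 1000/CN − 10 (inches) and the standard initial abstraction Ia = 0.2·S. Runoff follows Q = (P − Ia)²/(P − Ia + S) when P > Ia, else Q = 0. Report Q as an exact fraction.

Q = 100815627/33201350 in ≈ 3.036 in

CN(II) = 91; AMC II needs no correction.
Max retention: S = 1000/91 − 10 = 90/91 in (≈ 0.989 in)
Ia = 0.2·(90/91) = 18/91 in ≈ 0.198 in
P − Ia = 4.020 − 0.198 = 17391/4550 ≈ 3.822 in (> 0, runoff occurs)
Q = (17391/4550)²/((17391/4550) + 90/91) = (302446881/20702500)/(21891/4550) = 100815627/33201350 in ≈ 3.036 in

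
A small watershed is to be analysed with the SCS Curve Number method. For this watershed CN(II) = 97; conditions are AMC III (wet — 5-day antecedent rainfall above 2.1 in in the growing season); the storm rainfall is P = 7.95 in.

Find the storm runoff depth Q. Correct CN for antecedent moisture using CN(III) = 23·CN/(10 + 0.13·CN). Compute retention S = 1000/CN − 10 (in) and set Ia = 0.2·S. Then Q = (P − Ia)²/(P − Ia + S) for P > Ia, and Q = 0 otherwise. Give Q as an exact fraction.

Q = 41660917947/5347394660 in ≈ 7.791 in

Adjust CN=97 to AMC III: 23·97/(10 + 0.13·97) → 2231 ÷ (2261/100) = 223100/2261 ≈ 98.673
S = 1000/(223100/2261) − 10 = 300/2231 in ≈ 0.134 in
Initial abstraction Ia = S/5 = (300/2231)/5 = 60/2231 ≈ 0.027 in
P − Ia = 7.950 − 0.027 = 353529/44620 ≈ 7.923 in (> 0, runoff occurs)
Q = (353529/44620)²/((353529/44620) + 300/2231) = (124982753841/1990944400)/(359529/44620) = 41660917947/5347394660 in ≈ 7.791 in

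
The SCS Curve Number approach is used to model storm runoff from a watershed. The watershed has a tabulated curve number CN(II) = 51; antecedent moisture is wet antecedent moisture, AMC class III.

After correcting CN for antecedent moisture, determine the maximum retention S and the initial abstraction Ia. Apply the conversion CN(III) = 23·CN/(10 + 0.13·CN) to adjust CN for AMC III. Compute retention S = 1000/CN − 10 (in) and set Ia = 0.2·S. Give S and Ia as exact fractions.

Adjust CN=51 to AMC III: 23·51/(10 + 0.13·51) → 1173 ÷ (1663/100) = 117300/1663 ≈ 70.535
Max retention: S = 1000/(117300/1663) − 10 = 4900/1173 in (≈ 4.177 in)
Initial abstraction Ia = S/5 = (4900/1173)/5 = 980/1173 ≈ 0.835 in

S = 4900/1173 in ≈ 4.177 in; Ia = 980/1173 in ≈ 0.835 in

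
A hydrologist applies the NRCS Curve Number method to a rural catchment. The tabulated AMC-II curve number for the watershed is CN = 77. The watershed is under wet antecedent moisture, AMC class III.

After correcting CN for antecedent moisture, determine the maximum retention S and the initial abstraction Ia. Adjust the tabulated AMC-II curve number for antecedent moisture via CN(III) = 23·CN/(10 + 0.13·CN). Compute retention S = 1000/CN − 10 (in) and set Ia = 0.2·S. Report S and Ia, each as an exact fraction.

S = 100/77 in ≈ 1.299 in; Ia = 20/77 in ≈ 0.260 in

Wet (AMC III): CN(III) = 23·77/(10 + 0.13·77) = 1771/(2001/100) = 7700/87 ≈ 88.506
Max retention: S = 1000/(7700/87) − 10 = 100/77 in (≈ 1.299 in)
Ia = 0.2S: 0.2·1.299 = 0.260 in (exactly 20/77)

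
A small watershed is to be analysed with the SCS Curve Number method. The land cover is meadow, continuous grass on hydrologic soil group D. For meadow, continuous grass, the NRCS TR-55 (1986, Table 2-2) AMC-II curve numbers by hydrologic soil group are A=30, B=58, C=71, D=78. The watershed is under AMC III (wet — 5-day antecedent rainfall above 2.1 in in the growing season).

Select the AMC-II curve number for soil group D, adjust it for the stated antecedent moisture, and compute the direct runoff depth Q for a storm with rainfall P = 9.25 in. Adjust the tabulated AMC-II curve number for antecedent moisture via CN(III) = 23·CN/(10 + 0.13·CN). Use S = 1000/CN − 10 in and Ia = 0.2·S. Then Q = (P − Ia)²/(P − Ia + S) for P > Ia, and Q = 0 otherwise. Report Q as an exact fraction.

Q = 1043871481/131711892 in ≈ 7.925 in

NRCS table: meadow, continuous grass, soil group D → CN(II) = 78
Adjust CN=78 to AMC III: 23·78/(10 + 0.13·78) → 1794 ÷ (1007/50) = 89700/1007 ≈ 89.076
Retention S: 1000/CN − 10 with CN=89.076 → S = 1100/897 ≈ 1.226 in
Ia = 0.2S: 0.2·1.226 = 0.245 in (exactly 220/897)
Excess rainfall: 9.250 − 0.245 = 9.005 in; P > Ia so Q > 0
Q = (32309/3588)²/((32309/3588) + 1100/897) = (1043871481/12873744)/(36709/3588) = 1043871481/131711892 in ≈ 7.925 in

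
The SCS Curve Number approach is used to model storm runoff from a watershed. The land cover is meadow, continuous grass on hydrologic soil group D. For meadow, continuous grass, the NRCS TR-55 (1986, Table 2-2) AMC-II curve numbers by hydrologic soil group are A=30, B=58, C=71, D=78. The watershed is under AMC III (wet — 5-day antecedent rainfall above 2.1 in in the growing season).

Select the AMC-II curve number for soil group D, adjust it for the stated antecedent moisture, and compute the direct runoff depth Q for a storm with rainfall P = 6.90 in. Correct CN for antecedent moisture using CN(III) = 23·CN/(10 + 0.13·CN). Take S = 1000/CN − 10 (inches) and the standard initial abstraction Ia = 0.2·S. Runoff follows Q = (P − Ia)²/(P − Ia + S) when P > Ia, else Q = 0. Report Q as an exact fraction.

Q = 3563254249/634116210 in ≈ 5.619 in

NRCS table: meadow, continuous grass, soil group D → CN(II) = 78
CN(III) from CN(II)=78: (23·78)/(10 + 0.13·78) = 89700/1007 ≈ 89.076
Max retention: S = 1000/(89700/1007) − 10 = 1100/897 in (≈ 1.226 in)
Ia = 0.2S: 0.2·1.226 = 0.245 in (exactly 220/897)
Excess rainfall: 6.900 − 0.245 = 6.655 in; P > Ia so Q > 0
Q: (59693/8970)² ÷ (70693/8970) = 3563254249/634116210 in (≈ 5.619 in)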